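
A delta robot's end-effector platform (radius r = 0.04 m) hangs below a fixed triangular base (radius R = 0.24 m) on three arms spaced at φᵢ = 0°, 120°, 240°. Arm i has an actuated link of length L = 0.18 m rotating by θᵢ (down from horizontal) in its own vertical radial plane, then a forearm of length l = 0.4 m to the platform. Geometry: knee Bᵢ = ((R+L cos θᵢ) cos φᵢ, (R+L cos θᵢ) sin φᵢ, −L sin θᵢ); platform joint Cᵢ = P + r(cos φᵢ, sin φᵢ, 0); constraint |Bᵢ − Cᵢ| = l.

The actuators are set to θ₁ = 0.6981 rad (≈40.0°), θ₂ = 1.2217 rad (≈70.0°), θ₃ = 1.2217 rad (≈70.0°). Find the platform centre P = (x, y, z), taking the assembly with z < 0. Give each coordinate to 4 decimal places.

arm 1 at φ=0.0°: (R−r)+L cos θ1 = 0.3379;  S1 = (0.3379, 0.0000, -0.1157)
φ2=120.0°: virtual centre (-0.1308, 0.2265, -0.1691), radius l
S3 = (0.2616·cos240.0°, 0.2616·sin240.0°, -0.1691) = (-0.1308, -0.2265, -0.1691)
|S₂|²−|S₁|² = -0.0305;  |S₃|²−|S₁|² = -0.0305
linear system: -0.9374x+0.4531y = -0.0305−-0.1069z; -0.9374x+-0.4531y = -0.0305−-0.1069z
det = 0.8493;  x = 0.0326+-0.1140z,  y = 0.0000+0.0000z
sphere 1 gives Az²+Bz+C=0 with A=1.0130, B=0.3010, C=-0.0534;  B²−4AC=0.3070;  roots -0.4220, 0.1249;  negative root z = -0.4220
x = 0.0807, y = 0.0000

(0.0807, 0.0000, -0.4220)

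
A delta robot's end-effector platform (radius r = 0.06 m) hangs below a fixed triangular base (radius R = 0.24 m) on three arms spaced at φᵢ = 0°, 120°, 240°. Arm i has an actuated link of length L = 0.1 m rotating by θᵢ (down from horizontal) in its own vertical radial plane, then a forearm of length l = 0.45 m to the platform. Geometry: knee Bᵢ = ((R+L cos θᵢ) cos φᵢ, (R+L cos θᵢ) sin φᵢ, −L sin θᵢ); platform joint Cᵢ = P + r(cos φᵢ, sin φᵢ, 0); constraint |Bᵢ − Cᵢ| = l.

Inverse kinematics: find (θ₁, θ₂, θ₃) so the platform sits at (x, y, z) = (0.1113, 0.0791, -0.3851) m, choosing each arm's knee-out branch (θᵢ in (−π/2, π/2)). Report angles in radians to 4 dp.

arm 1 (φ=0.0°): x'=0.1113, y'=0.0791
  e−x'=0.0687;  (l²−L²−(e−x')²−y'²−z²)/2L = 0.1661
  θ1 = atan2(B,A) + arccos(C/0.3912) = -0.2620
φ2=120.0° → target in arm frame (0.0129, -0.1359)
  A=0.1671, B=-0.3851, C=(l²−L²−A²−y'²−z²)/(2L)=-0.0111
  γ=atan2(-0.3851,0.1671)=-1.1613;  ψ=arccos(-0.0264)=1.5972;  θ2=γ+ψ≈0.4359
φ3=240.0° → target in arm frame (-0.1242, 0.0568)
  e−x'=0.3042;  (l²−L²−(e−x')²−y'²−z²)/2L = -0.2577
  γ=atan2(-0.3851,0.3042)=-0.9023;  ψ=arccos(-0.5252)=2.1237;  θ3=γ+ψ≈1.2214

θ₁ = -0.2620, θ₂ = 0.4359, θ₃ = 1.2214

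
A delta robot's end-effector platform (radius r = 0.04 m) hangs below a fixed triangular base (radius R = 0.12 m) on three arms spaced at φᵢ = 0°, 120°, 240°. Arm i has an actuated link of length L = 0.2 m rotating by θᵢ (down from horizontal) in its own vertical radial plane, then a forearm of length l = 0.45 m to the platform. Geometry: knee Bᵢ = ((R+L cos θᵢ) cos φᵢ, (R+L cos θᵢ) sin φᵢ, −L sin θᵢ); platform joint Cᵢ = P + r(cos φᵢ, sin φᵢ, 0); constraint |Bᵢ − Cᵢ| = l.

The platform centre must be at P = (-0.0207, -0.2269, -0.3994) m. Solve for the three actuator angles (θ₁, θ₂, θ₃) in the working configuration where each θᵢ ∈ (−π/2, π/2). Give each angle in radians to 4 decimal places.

θ₁ = 0.6109, θ₂ = 1.0471, θ₃ = -0.1745

rotate P by −φ1: (-0.0207, -0.2269, -0.3994)
  A=0.1007, B=-0.3994, C=(l²−L²−A²−y'²−z²)/(2L)=-0.1466
  γ=atan2(-0.3994,0.1007)=-1.3238;  ψ=arccos(-0.3559)=1.9347;  θ1=γ+ψ≈0.6109
φ2=120.0° → target in arm frame (-0.1862, 0.1314)
  A cos θ + B sin θ = C:  0.2662·cos θ + -0.3994·sin θ = -0.2128
  θ2 = atan2(B,A) + arccos(C/0.4800) = 1.0471
arm 3 (φ=240.0°): x'=0.2069, y'=0.0955
  A cos θ + B sin θ = C:  -0.1269·cos θ + -0.3994·sin θ = -0.0556
  √(A²+B²)=0.4191;  θ3 = -1.8783+1.7038 ≈ -0.1745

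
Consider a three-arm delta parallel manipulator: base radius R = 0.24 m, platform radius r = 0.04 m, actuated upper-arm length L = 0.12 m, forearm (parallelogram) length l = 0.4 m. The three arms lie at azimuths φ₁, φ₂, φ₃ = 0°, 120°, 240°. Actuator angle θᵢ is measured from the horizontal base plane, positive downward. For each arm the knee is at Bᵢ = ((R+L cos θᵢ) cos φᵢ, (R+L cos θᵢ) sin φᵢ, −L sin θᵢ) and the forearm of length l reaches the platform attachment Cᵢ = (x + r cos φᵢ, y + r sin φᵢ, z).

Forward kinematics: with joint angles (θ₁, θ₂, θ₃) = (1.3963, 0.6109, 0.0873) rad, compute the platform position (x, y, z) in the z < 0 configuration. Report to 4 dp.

φ1=0.0°: virtual centre (0.2208, 0.0000, -0.1182), radius l
arm 2 at φ=120.0°: (R−r)+L cos θ2 = 0.2983;  centre 2 = (-0.1491, 0.2583, -0.0688)
arm 3 at φ=240.0°: (R−r)+L cos θ3 = 0.3195;  centre 3 = (-0.1598, -0.2767, -0.0105)
subtract pairs → two planes through P
linear system: -0.7400x+0.5167y = 0.0310−0.0987z; -0.7612x+-0.5535y = 0.0395−0.2154z
det = 0.8028;  x = -0.0468+0.2067z,  y = -0.0070+0.1050z
sphere 1 gives Az²+Bz+C=0 with A=1.0537, B=0.1243, C=-0.0744;  B²−4AC=0.3289;  roots -0.3311, 0.2132;  negative root z = -0.3311
x = -0.1152, y = -0.0418

(-0.1152, -0.0418, -0.3311)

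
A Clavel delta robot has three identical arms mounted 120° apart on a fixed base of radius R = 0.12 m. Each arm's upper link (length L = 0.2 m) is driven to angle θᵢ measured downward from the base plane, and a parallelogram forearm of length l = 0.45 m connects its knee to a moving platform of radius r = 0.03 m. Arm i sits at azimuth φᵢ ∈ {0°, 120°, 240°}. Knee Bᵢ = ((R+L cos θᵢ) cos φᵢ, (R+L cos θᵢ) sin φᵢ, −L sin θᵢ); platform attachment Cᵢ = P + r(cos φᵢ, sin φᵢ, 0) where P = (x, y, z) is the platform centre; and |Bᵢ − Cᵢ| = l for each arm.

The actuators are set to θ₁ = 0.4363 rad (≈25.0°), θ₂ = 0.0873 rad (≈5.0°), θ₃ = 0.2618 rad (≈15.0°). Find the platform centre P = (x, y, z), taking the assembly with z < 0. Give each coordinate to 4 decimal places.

O1 = (0.2713·cos0.0°, 0.2713·sin0.0°, -0.0845) = (0.2713, 0.0000, -0.0845)
O2 = (0.2892·cos120.0°, 0.2892·sin120.0°, -0.0174) = (-0.1446, 0.2505, -0.0174)
O3 = (0.2832·cos240.0°, 0.2832·sin240.0°, -0.0518) = (-0.1416, -0.2452, -0.0518)
eliminate P² terms by subtracting sphere 1 from 2 and 3
[-0.8318 0.5010 0.1342]·P = 0.0032;  [-0.8257 -0.4905 0.0655]·P = 0.0021
det = 0.8216;  x = -0.0032+0.1200z,  y = 0.0011+-0.0685z
into |P−O₁|² = l²: 1.0191z² + 0.1030z + -0.1200 = 0;  Δ = 0.4998;  z = -0.3974 or 0.2963 → z<0 root = -0.3974
x = -0.0509, y = 0.0283

(-0.0509, 0.0283, -0.3974)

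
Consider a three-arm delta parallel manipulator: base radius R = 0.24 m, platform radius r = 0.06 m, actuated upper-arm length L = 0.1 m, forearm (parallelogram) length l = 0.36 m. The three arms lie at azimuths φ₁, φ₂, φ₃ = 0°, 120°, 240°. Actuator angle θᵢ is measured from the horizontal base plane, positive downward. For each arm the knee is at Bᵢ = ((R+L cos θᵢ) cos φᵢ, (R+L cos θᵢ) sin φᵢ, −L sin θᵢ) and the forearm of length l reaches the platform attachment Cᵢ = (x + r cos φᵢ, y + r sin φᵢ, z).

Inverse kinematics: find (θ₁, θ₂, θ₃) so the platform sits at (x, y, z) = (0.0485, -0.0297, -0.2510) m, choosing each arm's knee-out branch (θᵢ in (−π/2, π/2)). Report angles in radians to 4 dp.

θ₁ = -0.2625, θ₂ = 0.6980, θ₃ = 0.2618

arm 1 (φ=0.0°): x'=0.0485, y'=-0.0297
  A cos θ + B sin θ = C:  0.1315·cos θ + -0.2510·sin θ = 0.1921
  θ1 = atan2(B,A) + arccos(C/0.2834) = -0.2625
arm 2 (φ=120.0°): x'=-0.0500, y'=-0.0272
  A cos θ + B sin θ = C:  0.2300·cos θ + -0.2510·sin θ = 0.0149
  γ=atan2(-0.2510,0.2300)=-0.8291;  ψ=arccos(0.0437)=1.5271;  θ2=γ+ψ≈0.6980
rotate P by −φ3: (0.0015, 0.0569, -0.2510)
  A cos θ + B sin θ = C:  0.1785·cos θ + -0.2510·sin θ = 0.1075
  γ=atan2(-0.2510,0.1785)=-0.9525;  ψ=arccos(0.3489)=1.2144;  θ3=γ+ψ≈0.2618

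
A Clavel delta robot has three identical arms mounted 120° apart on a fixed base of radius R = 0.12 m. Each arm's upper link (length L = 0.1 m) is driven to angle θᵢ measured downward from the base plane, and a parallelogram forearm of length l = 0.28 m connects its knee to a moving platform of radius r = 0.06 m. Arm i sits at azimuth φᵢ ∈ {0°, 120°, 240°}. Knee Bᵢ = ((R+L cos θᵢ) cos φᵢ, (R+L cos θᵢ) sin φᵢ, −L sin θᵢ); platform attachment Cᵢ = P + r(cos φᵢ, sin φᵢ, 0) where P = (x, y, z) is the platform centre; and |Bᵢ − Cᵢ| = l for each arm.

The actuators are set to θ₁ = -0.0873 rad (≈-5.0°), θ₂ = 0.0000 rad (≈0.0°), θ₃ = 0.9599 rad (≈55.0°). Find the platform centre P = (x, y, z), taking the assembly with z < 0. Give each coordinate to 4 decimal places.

(0.0645, 0.0969, -0.2362)

arm 1 at φ=0.0°: ρ1 = 0.1596;  O1 = (0.1596, 0.0000, 0.0087)
arm 2 at φ=120.0°: ρ2 = 0.1600;  O2 = (-0.0800, 0.1386, 0.0000)
O3 = (0.1174·cos240.0°, 0.1174·sin240.0°, -0.0819) = (-0.0587, -0.1016, -0.0819)
|O₂|²−|O₁|² = 0.0000;  |O₃|²−|O₁|² = -0.0051
linear system: -0.4792x+0.2771y = 0.0000−-0.0174z; -0.4366x+-0.2033y = -0.0051−-0.1813z
Cramer: x(z) = 0.0064-0.2462z;  y(z) = 0.0112-0.3629z
into |P−O₁|² = l²: 1.1923z² + 0.0499z + -0.0547 = 0;  Δ = 0.2635;  z = -0.2362 or 0.1943 → z<0 root = -0.2362
x = 0.0645, y = 0.0969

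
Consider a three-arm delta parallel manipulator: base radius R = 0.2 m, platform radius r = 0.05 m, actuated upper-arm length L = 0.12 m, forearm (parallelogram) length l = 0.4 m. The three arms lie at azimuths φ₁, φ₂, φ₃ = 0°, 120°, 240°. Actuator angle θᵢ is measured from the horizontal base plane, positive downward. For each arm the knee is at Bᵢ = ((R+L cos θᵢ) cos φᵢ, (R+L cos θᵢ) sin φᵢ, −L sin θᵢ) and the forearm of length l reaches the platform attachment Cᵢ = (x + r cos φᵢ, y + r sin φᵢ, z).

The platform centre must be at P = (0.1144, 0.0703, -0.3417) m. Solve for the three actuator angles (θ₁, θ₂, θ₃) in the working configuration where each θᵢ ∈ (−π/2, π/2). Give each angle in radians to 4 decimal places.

θ₁ = -0.1742, θ₂ = 0.5235, θ₃ = 1.1342

arm 1 (φ=0.0°): x'=0.1144, y'=0.0703
  A cos θ + B sin θ = C:  0.0356·cos θ + -0.3417·sin θ = 0.0943
  √(A²+B²)=0.3435;  θ1 = -1.4670+1.2927 ≈ -0.1742
rotate P by −φ2: (0.0037, -0.1342, -0.3417)
  A=0.1463, B=-0.3417, C=(l²−L²−A²−y'²−z²)/(2L)=-0.0441
  θ2 = atan2(B,A) + arccos(C/0.3717) = 0.5235
arm 3 (φ=240.0°): x'=-0.1181, y'=0.0639
  A cos θ + B sin θ = C:  0.2681·cos θ + -0.3417·sin θ = -0.1963
  θ3 = atan2(B,A) + arccos(C/0.4343) = 1.1342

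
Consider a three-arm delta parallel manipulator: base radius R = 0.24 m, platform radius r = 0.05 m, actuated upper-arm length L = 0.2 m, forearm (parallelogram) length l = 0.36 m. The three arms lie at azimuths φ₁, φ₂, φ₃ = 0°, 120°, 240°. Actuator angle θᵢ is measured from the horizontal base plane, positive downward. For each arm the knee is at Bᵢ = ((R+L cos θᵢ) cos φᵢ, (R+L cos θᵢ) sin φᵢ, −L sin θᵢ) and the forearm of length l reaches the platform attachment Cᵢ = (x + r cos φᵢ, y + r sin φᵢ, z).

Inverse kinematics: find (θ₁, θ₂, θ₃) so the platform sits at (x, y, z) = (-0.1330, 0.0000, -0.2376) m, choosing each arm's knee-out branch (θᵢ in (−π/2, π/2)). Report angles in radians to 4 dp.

rotate P by −φ1: (-0.1330, 0.0000, -0.2376)
  e−x'=0.3230;  (l²−L²−(e−x')²−y'²−z²)/2L = -0.1780
  √(A²+B²)=0.4010;  θ1 = -0.6342+2.0306 ≈ 1.3964
rotate P by −φ2: (0.0665, 0.1152, -0.2376)
  e−x'=0.1235;  (l²−L²−(e−x')²−y'²−z²)/2L = 0.0116
  √(A²+B²)=0.2678;  θ2 = -1.0914+1.5276 ≈ 0.4361
arm 3 (φ=240.0°): x'=0.0665, y'=-0.1152
  A=0.1235, B=-0.2376, C=(l²−L²−A²−y'²−z²)/(2L)=0.0116
  θ3 = atan2(B,A) + arccos(C/0.2678) = 0.4361

θ₁ = 1.3964, θ₂ = 0.4361, θ₃ = 0.4361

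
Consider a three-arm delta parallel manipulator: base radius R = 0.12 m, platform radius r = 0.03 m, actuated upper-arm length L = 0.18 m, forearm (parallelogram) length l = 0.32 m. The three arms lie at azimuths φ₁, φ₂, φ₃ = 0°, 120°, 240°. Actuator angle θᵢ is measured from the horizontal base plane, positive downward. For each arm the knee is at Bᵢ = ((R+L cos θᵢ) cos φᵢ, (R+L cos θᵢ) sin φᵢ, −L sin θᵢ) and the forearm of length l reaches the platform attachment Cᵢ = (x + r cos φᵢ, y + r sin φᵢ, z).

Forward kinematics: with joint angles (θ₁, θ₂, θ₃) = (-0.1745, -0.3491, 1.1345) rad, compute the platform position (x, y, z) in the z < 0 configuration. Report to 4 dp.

φ1=0.0°: virtual centre (0.2673, 0.0000, 0.0313), radius l
O2 = (0.2591·cos120.0°, 0.2591·sin120.0°, 0.0616) = (-0.1296, 0.2244, 0.0616)
φ3=240.0°: virtual centre (-0.0830, -0.1438, -0.1631), radius l
|O₂|²−|O₁|² = -0.0015;  |O₃|²−|O₁|² = -0.0182
linear system: -0.7937x+0.4488y = -0.0015−0.0606z; -0.7006x+-0.2876y = -0.0182−-0.3888z
Cramer: x(z) = 0.0158-0.2894z;  y(z) = 0.0248-0.6468z
into |P−O₁|² = l²: 1.5021z² + 0.0510z + -0.0376 = 0;  Δ = 0.2285;  z = -0.1761 or 0.1421 → z<0 root = -0.1761
x = 0.0668, y = 0.1386

(0.0668, 0.1386, -0.1761)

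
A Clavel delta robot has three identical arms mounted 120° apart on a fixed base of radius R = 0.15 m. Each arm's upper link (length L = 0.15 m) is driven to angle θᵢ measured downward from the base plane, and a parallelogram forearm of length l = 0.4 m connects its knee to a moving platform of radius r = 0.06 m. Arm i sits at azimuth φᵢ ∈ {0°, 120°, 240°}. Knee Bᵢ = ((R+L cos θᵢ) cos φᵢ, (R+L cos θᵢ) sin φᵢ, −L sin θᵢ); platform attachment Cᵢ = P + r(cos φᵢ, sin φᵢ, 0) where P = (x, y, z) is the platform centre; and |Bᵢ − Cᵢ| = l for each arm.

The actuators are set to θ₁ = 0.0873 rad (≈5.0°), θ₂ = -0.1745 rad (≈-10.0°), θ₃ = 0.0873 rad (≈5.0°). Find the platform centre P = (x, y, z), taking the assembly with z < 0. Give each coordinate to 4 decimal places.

(-0.0172, 0.0298, -0.3184)

φ1=0.0°: virtual centre (0.2394, 0.0000, -0.0131), radius l
arm 2 at φ=120.0°: e+L cos θ2 = 0.2377;  O2 = (-0.1189, 0.2059, 0.0260)
arm 3 at φ=240.0°: e+L cos θ3 = 0.2394;  O3 = (-0.1197, -0.2074, -0.0131)
subtract pairs → two planes through P
linear system: -0.7166x+0.4117y = -0.0003−0.0782z; -0.7183x+-0.4147y = 0.0000−0.0000z
Cramer: x(z) = 0.0002+0.0547z;  y(z) = -0.0004-0.0948z
quadratic in z: (1.0120)z²+(0.0000)z+(-0.1026)=0, √Δ=0.6445 → z ∈ {-0.3184, 0.3184}; z = -0.3184 (taking z<0)
x = -0.0172, y = 0.0298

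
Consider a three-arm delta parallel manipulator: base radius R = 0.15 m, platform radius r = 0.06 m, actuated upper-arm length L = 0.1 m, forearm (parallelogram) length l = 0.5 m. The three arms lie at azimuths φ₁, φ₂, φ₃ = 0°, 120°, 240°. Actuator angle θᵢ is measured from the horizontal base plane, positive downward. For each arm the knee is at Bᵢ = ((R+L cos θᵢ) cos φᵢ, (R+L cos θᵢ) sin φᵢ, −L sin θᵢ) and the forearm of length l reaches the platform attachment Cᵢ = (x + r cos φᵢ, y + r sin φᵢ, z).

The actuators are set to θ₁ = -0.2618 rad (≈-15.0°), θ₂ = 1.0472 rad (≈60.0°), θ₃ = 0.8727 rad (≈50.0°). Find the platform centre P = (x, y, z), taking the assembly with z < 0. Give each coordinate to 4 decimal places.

(0.2097, -0.0295, -0.4727)

arm 1 at φ=0.0°: e+L cos θ1 = 0.1866;  O1 = (0.1866, 0.0000, 0.0259)
O2 = (0.1400·cos120.0°, 0.1400·sin120.0°, -0.0866) = (-0.0700, 0.1212, -0.0866)
φ3=240.0°: virtual centre (-0.0771, -0.1336, -0.0766), radius l
|O₂|²−|O₁|² = -0.0084;  |O₃|²−|O₁|² = -0.0058
plane₁₂: -0.5132x+0.2425y+-0.2250z = -0.0084
Cramer: x(z) = 0.0138-0.4144z;  y(z) = -0.0054+0.0508z
quadratic in z: (1.1743)z²+(0.0909)z+(-0.2194)=0, √Δ=1.0193 → z ∈ {-0.4727, 0.3953}; z = -0.4727 (taking z<0)
x = 0.2097, y = -0.0295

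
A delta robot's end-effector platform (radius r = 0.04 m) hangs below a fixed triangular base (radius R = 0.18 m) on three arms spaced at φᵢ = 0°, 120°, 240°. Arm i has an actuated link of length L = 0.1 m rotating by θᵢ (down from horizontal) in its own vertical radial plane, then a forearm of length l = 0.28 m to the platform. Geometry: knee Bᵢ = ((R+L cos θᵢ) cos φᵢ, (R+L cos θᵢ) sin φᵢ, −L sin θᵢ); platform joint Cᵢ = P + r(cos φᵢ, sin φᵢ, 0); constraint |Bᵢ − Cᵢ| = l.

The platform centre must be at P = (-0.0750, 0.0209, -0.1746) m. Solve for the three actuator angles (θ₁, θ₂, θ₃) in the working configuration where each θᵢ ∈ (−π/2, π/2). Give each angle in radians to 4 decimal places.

θ₁ = 1.0473, θ₂ = -0.3496, θ₃ = 0.1747

arm 1 (φ=0.0°): x'=-0.0750, y'=0.0209
  A cos θ + B sin θ = C:  0.2150·cos θ + -0.1746·sin θ = -0.0437
  γ=atan2(-0.1746,0.2150)=-0.6821;  ψ=arccos(-0.1579)=1.7294;  θ1=γ+ψ≈1.0473
φ2=120.0° → target in arm frame (0.0556, 0.0545)
  e−x'=0.0844;  (l²−L²−(e−x')²−y'²−z²)/2L = 0.1391
  θ2 = atan2(B,A) + arccos(C/0.1939) = -0.3496
rotate P by −φ3: (0.0194, -0.0754, -0.1746)
  A=0.1206, B=-0.1746, C=(l²−L²−A²−y'²−z²)/(2L)=0.0884
  θ3 = atan2(B,A) + arccos(C/0.2122) = 0.1747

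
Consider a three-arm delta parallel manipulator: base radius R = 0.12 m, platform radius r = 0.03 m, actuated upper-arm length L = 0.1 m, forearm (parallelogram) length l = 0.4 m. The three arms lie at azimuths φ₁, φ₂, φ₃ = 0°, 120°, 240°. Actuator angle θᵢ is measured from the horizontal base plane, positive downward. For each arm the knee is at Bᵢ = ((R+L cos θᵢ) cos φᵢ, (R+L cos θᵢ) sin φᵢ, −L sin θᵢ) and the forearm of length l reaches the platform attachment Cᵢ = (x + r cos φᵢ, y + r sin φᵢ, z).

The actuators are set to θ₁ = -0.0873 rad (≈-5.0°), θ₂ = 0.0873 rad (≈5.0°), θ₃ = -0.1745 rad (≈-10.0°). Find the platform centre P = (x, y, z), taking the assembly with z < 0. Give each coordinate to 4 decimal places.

(0.0055, -0.0272, -0.3453)

φ1=0.0°: virtual centre (0.1896, 0.0000, 0.0087), radius l
φ2=120.0°: virtual centre (-0.0948, 0.1642, -0.0087), radius l
arm 3 at φ=240.0°: e+L cos θ3 = 0.1885;  O3 = (-0.0942, -0.1632, 0.0174)
subtract pairs → two planes through P
linear system: -0.5689x+0.3284y = 0.0000−-0.0349z; -0.5677x+-0.3265y = -0.0002−0.0173z
det = 0.3722;  x = 0.0002+-0.0153z,  y = 0.0003+0.0796z
quadratic in z: (1.0066)z²+(-0.0116)z+(-0.1240)=0, √Δ=0.7068 → z ∈ {-0.3453, 0.3568}; z = -0.3453 (taking z<0)
x = 0.0055, y = -0.0272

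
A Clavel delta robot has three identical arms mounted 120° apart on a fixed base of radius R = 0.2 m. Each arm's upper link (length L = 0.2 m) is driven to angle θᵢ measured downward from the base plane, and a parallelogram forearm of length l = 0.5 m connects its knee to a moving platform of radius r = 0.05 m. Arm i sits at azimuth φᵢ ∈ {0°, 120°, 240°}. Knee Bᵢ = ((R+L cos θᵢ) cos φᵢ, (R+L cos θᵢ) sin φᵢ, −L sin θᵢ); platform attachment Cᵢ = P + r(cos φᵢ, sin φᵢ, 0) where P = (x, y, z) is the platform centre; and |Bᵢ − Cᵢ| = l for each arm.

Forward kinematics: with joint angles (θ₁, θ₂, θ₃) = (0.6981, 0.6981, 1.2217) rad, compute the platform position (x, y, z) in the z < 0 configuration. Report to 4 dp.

S1 = (0.3032·cos0.0°, 0.3032·sin0.0°, -0.1286) = (0.3032, 0.0000, -0.1286)
S2 = (0.3032·cos120.0°, 0.3032·sin120.0°, -0.1286) = (-0.1516, 0.2626, -0.1286)
arm 3 at φ=240.0°: e+L cos θ3 = 0.2184;  S3 = (-0.1092, -0.1891, -0.1879)
subtract pairs → two planes through P
plane₁₂: -0.9096x+0.5252y+0.0000z = 0.0000
det = 0.7773;  x = 0.0172+-0.0802z,  y = 0.0298+-0.1390z
into |P−S₁|² = l²: 1.0258z² + 0.2947z + -0.1508 = 0;  Δ = 0.7055;  z = -0.5531 or 0.2658 → z<0 root = -0.5531
x = 0.0616, y = 0.1066

(0.0616, 0.1066, -0.5531)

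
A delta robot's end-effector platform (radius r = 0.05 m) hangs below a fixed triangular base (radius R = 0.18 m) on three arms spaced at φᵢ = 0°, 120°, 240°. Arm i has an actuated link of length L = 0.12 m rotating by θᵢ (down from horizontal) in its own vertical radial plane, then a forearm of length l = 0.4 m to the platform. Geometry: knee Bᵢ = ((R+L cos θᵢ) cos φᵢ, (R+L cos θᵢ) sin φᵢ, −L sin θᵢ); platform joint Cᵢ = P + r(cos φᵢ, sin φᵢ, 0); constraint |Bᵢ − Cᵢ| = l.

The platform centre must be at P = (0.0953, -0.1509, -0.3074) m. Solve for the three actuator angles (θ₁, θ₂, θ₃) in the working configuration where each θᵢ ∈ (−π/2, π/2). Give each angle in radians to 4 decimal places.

θ₁ = -0.2617, θ₂ = 1.2217, θ₃ = -0.1749

φ1=0.0° → target in arm frame (0.0953, -0.1509)
  e−x'=0.0347;  (l²−L²−(e−x')²−y'²−z²)/2L = 0.1130
  √(A²+B²)=0.3094;  θ1 = -1.4584+1.1967 ≈ -0.2617
rotate P by −φ2: (-0.1783, -0.0071, -0.3074)
  e−x'=0.3083;  (l²−L²−(e−x')²−y'²−z²)/2L = -0.1834
  γ=atan2(-0.3074,0.3083)=-0.7839;  ψ=arccos(-0.4212)=2.0056;  θ2=γ+ψ≈1.2217
arm 3 (φ=240.0°): x'=0.0830, y'=0.1580
  A=0.0470, B=-0.3074, C=(l²−L²−A²−y'²−z²)/(2L)=0.0998
  γ=atan2(-0.3074,0.0470)=-1.4192;  ψ=arccos(0.3208)=1.2442;  θ3=γ+ψ≈-0.1749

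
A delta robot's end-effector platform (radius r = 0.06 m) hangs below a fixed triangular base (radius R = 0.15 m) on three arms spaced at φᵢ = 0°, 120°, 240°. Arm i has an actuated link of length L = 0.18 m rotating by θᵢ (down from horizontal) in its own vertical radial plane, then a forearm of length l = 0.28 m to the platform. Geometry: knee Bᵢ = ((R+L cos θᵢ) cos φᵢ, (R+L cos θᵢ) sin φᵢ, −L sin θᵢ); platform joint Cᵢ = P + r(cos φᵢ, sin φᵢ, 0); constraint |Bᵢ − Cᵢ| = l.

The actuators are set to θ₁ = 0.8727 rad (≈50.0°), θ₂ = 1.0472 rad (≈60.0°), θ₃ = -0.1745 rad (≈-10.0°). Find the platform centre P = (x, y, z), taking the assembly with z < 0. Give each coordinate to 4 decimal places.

O1 = (0.2057·cos0.0°, 0.2057·sin0.0°, -0.1379) = (0.2057, 0.0000, -0.1379)
O2 = (0.1800·cos120.0°, 0.1800·sin120.0°, -0.1559) = (-0.0900, 0.1559, -0.1559)
φ3=240.0°: virtual centre (-0.1336, -0.2315, 0.0313), radius l
|O₂|²−|O₁|² = -0.0046;  |O₃|²−|O₁|² = 0.0111
[-0.5914 0.3118 -0.0360]·P = -0.0046;  [-0.6787 -0.4629 0.3383]·P = 0.0111
det = 0.4854;  x = -0.0027+0.1830z,  y = -0.0200+0.4625z
into |P−O₁|² = l²: 1.2474z² + 0.1810z + -0.0156 = 0;  Δ = 0.1104;  z = -0.2057 or 0.0606 → z<0 root = -0.2057
x = -0.0404, y = -0.1151

(-0.0404, -0.1151, -0.2057)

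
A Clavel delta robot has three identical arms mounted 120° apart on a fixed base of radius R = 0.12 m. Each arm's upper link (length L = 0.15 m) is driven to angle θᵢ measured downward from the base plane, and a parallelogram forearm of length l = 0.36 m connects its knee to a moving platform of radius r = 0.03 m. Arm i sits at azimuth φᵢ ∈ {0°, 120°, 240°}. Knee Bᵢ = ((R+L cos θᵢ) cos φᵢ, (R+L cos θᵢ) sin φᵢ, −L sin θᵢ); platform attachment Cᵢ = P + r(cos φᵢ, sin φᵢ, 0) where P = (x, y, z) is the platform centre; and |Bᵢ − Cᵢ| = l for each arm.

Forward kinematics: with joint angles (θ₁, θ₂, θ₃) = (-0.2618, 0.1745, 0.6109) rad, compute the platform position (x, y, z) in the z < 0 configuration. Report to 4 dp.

(0.0812, 0.0518, -0.2826)

φ1=0.0°: virtual centre (0.2349, 0.0000, 0.0388), radius l
φ2=120.0°: virtual centre (-0.1189, 0.2059, -0.0260), radius l
centre 3 = (0.2129·cos240.0°, 0.2129·sin240.0°, -0.0860) = (-0.1064, -0.1844, -0.0860)
|centre ₂|²−|centre ₁|² = 0.0005;  |centre ₃|²−|centre ₁|² = -0.0040
linear system: -0.7075x+0.4117y = 0.0005−-0.1297z; -0.6826x+-0.3687y = -0.0040−-0.2497z
Cramer: x(z) = 0.0027-0.2780z;  y(z) = 0.0058-0.1626z
into |P−centre ₁|² = l²: 1.1037z² + 0.0496z + -0.0741 = 0;  Δ = 0.3297;  z = -0.2826 or 0.2377 → z<0 root = -0.2826
x = 0.0812, y = 0.0518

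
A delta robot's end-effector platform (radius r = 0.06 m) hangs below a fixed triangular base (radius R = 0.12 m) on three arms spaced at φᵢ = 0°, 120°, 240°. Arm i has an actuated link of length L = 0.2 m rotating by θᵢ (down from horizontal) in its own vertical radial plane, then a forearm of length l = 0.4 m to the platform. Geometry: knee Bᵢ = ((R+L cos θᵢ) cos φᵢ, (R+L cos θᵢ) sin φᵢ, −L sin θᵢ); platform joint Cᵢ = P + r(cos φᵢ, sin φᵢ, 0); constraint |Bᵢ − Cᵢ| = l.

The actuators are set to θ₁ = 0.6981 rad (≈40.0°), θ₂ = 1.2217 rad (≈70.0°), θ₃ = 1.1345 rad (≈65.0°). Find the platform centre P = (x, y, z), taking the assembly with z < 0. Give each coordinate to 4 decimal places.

(0.1199, -0.0228, -0.5168)

O1 = (0.2132·cos0.0°, 0.2132·sin0.0°, -0.1286) = (0.2132, 0.0000, -0.1286)
O2 = (0.1284·cos120.0°, 0.1284·sin120.0°, -0.1879) = (-0.0642, 0.1112, -0.1879)
φ3=240.0°: virtual centre (-0.0723, -0.1252, -0.1813), radius l
eliminate P² terms by subtracting sphere 1 from 2 and 3
[-0.5548 0.2224 -0.1188]·P = -0.0102;  [-0.5709 -0.2503 -0.1054]·P = -0.0082
Cramer: x(z) = 0.0165-0.2000z;  y(z) = -0.0047+0.0350z
into |P−O₁|² = l²: 1.0412z² + 0.3355z + -0.1047 = 0;  Δ = 0.5488;  z = -0.5168 or 0.1946 → z<0 root = -0.5168
x = 0.1199, y = -0.0228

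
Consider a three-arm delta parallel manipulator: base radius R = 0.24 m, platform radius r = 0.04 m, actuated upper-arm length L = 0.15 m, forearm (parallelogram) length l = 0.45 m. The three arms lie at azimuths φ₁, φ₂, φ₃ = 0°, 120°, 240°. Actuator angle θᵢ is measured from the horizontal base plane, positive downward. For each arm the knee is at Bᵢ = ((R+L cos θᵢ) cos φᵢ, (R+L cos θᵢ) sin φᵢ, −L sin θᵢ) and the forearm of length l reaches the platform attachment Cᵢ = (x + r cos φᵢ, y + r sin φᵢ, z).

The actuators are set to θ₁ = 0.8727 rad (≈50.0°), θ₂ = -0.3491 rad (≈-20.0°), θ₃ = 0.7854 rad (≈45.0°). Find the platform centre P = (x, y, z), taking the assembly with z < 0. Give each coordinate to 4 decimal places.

arm 1 at φ=0.0°: e+L cos θ1 = 0.2964;  S1 = (0.2964, 0.0000, -0.1149)
φ2=120.0°: virtual centre (-0.1705, 0.2953, 0.0513), radius l
S3 = (0.3061·cos240.0°, 0.3061·sin240.0°, -0.1061) = (-0.1530, -0.2651, -0.1061)
|S₂|²−|S₁|² = 0.0178;  |S₃|²−|S₁|² = 0.0039
[-0.9338 0.5905 0.3324]·P = 0.0178;  [-0.8989 -0.5301 0.0177]·P = 0.0039
det = 1.0259;  x = -0.0114+0.1820z,  y = 0.0121+-0.2752z
quadratic in z: (1.1088)z²+(0.1111)z+(-0.0944)=0, √Δ=0.6565 → z ∈ {-0.3461, 0.2459}; z = -0.3461 (taking z<0)
x = -0.0744, y = 0.1073

(-0.0744, 0.1073, -0.3461)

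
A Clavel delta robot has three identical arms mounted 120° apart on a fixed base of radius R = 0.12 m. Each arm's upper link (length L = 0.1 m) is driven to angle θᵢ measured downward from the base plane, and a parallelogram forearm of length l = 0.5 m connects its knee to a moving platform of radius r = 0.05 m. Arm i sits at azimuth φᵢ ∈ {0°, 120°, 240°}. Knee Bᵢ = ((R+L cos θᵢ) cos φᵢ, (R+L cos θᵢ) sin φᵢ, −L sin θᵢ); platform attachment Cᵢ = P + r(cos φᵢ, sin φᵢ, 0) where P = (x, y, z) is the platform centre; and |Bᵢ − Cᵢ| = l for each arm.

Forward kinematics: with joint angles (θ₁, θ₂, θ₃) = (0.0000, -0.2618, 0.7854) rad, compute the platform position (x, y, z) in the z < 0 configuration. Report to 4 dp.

arm 1 at φ=0.0°: (R−r)+L cos θ1 = 0.1700;  centre 1 = (0.1700, 0.0000, 0.0000)
centre 2 = (0.1666·cos120.0°, 0.1666·sin120.0°, 0.0259) = (-0.0833, 0.1443, 0.0259)
φ3=240.0°: virtual centre (-0.0704, -0.1219, -0.0707), radius l
|centre ₂|²−|centre ₁|² = -0.0005;  |centre ₃|²−|centre ₁|² = -0.0041
linear system: -0.5066x+0.2885y = -0.0005−0.0518z; -0.4807x+-0.2437y = -0.0041−-0.1414z
Cramer: x(z) = 0.0050-0.1075z;  y(z) = 0.0070-0.3682z
sphere 1 gives Az²+Bz+C=0 with A=1.1471, B=0.0303, C=-0.2227;  B²−4AC=1.0228;  roots -0.4540, 0.4276;  negative root z = -0.4540
x = 0.0538, y = 0.1742

(0.0538, 0.1742, -0.4540)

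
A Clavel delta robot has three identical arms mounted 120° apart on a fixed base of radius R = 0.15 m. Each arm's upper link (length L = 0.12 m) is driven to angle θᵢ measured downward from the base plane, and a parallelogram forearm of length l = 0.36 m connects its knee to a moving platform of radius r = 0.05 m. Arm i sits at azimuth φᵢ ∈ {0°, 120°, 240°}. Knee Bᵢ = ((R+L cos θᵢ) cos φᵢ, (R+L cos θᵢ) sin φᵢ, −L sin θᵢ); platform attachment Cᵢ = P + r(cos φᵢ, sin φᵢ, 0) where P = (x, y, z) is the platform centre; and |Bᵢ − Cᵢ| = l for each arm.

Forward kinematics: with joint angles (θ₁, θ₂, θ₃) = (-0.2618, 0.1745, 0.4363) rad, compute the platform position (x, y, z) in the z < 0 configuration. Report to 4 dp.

S1 = (0.2159·cos0.0°, 0.2159·sin0.0°, 0.0311) = (0.2159, 0.0000, 0.0311)
arm 2 at φ=120.0°: (R−r)+L cos θ2 = 0.2182;  S2 = (-0.1091, 0.1889, -0.0208)
S3 = (0.2088·cos240.0°, 0.2088·sin240.0°, -0.0507) = (-0.1044, -0.1808, -0.0507)
eliminate P² terms by subtracting sphere 1 from 2 and 3
linear system: -0.6500x+0.3779y = 0.0005−-0.1038z; -0.6406x+-0.3616y = -0.0014−-0.1635z
Cramer: x(z) = 0.0008-0.2082z;  y(z) = 0.0026-0.0835z
into |P−S₁|² = l²: 1.0503z² + 0.0270z + -0.0824 = 0;  Δ = 0.3467;  z = -0.2932 or 0.2674 → z<0 root = -0.2932
x = 0.0618, y = 0.0270

(0.0618, 0.0270, -0.2932)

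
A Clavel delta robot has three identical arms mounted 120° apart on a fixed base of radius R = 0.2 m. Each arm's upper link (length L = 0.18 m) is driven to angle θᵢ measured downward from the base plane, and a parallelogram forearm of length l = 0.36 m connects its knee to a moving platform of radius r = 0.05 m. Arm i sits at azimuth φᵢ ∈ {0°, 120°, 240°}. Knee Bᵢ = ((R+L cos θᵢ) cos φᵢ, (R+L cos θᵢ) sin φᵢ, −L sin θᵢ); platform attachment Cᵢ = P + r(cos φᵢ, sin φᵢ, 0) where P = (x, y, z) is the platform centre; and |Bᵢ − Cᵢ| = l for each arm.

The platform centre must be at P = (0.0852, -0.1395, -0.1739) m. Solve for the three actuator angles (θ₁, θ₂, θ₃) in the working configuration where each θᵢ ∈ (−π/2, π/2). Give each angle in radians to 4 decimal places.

θ₁ = -0.3484, θ₂ = 1.3091, θ₃ = -0.2625

rotate P by −φ1: (0.0852, -0.1395, -0.1739)
  A cos θ + B sin θ = C:  0.0648·cos θ + -0.1739·sin θ = 0.1203
  √(A²+B²)=0.1856;  θ1 = -1.2141+0.8657 ≈ -0.3484
rotate P by −φ2: (-0.1634, -0.0040, -0.1739)
  A=0.3134, B=-0.1739, C=(l²−L²−A²−y'²−z²)/(2L)=-0.0869
  √(A²+B²)=0.3584;  θ2 = -0.5066+1.8157 ≈ 1.3091
φ3=240.0° → target in arm frame (0.0782, 0.1435)
  A cos θ + B sin θ = C:  0.0718·cos θ + -0.1739·sin θ = 0.1145
  √(A²+B²)=0.1881;  θ3 = -1.1793+0.9168 ≈ -0.2625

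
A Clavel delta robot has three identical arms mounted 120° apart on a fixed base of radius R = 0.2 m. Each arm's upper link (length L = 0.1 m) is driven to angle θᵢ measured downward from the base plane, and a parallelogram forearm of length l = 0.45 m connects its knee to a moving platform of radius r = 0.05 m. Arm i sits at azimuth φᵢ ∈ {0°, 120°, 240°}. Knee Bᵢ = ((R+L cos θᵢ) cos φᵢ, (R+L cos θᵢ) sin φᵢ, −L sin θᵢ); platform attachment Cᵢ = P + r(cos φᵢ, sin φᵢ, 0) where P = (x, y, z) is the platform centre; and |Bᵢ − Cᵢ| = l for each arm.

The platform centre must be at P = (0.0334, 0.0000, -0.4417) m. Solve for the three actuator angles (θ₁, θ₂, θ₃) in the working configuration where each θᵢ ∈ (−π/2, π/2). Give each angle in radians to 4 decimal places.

θ₁ = 0.4363, θ₂ = 0.6979, θ₃ = 0.6979

φ1=0.0° → target in arm frame (0.0334, 0.0000)
  e−x'=0.1166;  (l²−L²−(e−x')²−y'²−z²)/2L = -0.0810
  √(A²+B²)=0.4568;  θ1 = -1.3127+1.7490 ≈ 0.4363
rotate P by −φ2: (-0.0167, -0.0289, -0.4417)
  e−x'=0.1667;  (l²−L²−(e−x')²−y'²−z²)/2L = -0.1561
  γ=atan2(-0.4417,0.1667)=-1.2099;  ψ=arccos(-0.3307)=1.9078;  θ2=γ+ψ≈0.6979
arm 3 (φ=240.0°): x'=-0.0167, y'=0.0289
  A cos θ + B sin θ = C:  0.1667·cos θ + -0.4417·sin θ = -0.1561
  θ3 = atan2(B,A) + arccos(C/0.4721) = 0.6979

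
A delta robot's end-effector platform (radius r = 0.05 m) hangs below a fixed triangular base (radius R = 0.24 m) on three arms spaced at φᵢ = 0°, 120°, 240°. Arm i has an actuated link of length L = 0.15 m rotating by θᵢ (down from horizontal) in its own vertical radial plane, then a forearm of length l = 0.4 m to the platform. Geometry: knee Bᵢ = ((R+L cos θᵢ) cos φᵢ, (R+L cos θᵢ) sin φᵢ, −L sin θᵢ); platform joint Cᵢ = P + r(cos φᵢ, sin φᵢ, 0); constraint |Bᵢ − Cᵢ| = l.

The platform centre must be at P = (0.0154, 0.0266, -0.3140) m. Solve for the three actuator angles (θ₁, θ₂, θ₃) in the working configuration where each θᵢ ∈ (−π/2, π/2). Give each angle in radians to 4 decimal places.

θ₁ = 0.4359, θ₂ = 0.4363, θ₃ = 0.6981

rotate P by −φ1: (0.0154, 0.0266, -0.3140)
  A=0.1746, B=-0.3140, C=(l²−L²−A²−y'²−z²)/(2L)=0.0257
  θ1 = atan2(B,A) + arccos(C/0.3593) = 0.4359
rotate P by −φ2: (0.0153, -0.0266, -0.3140)
  e−x'=0.1747;  (l²−L²−(e−x')²−y'²−z²)/2L = 0.0256
  √(A²+B²)=0.3593;  θ2 = -1.0632+1.4994 ≈ 0.4363
arm 3 (φ=240.0°): x'=-0.0307, y'=0.0000
  e−x'=0.2207;  (l²−L²−(e−x')²−y'²−z²)/2L = -0.0327
  γ=atan2(-0.3140,0.2207)=-0.9581;  ψ=arccos(-0.0853)=1.6562;  θ3=γ+ψ≈0.6981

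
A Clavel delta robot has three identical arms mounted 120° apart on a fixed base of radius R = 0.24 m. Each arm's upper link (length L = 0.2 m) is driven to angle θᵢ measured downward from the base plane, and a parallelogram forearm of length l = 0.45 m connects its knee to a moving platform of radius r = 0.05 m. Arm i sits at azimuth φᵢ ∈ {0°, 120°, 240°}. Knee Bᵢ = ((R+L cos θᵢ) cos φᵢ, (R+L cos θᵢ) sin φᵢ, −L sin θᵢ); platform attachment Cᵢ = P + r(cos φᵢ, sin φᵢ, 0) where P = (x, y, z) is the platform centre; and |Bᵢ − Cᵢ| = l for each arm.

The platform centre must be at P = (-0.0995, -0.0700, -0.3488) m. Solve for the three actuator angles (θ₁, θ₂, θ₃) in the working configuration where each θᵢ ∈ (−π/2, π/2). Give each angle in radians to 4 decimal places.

θ₁ = 0.9600, θ₂ = 0.6108, θ₃ = -0.0002

φ1=0.0° → target in arm frame (-0.0995, -0.0700)
  A=0.2895, B=-0.3488, C=(l²−L²−A²−y'²−z²)/(2L)=-0.1197
  γ=atan2(-0.3488,0.2895)=-0.8780;  ψ=arccos(-0.2640)=1.8380;  θ1=γ+ψ≈0.9600
rotate P by −φ2: (-0.0109, 0.1212, -0.3488)
  e−x'=0.2009;  (l²−L²−(e−x')²−y'²−z²)/2L = -0.0355
  θ2 = atan2(B,A) + arccos(C/0.4025) = 0.6108
rotate P by −φ3: (0.1104, -0.0512, -0.3488)
  A=0.0796, B=-0.3488, C=(l²−L²−A²−y'²−z²)/(2L)=0.0797
  γ=atan2(-0.3488,0.0796)=-1.3464;  ψ=arccos(0.2228)=1.3461;  θ3=γ+ψ≈-0.0002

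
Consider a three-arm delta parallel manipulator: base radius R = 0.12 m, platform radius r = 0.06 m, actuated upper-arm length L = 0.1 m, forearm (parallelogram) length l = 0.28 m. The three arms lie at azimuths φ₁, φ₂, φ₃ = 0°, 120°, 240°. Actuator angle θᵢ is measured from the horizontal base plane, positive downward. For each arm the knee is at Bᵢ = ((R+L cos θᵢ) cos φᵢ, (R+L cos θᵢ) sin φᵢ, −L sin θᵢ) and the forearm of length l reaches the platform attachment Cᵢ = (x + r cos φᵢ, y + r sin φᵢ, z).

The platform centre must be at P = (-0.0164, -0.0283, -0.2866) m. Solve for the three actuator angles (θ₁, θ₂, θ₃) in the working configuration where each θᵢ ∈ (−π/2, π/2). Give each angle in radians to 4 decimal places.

θ₁ = 0.6112, θ₂ = 0.6107, θ₃ = 0.3492

φ1=0.0° → target in arm frame (-0.0164, -0.0283)
  A=0.0764, B=-0.2866, C=(l²−L²−A²−y'²−z²)/(2L)=-0.1019
  γ=atan2(-0.2866,0.0764)=-1.3103;  ψ=arccos(-0.3435)=1.9214;  θ1=γ+ψ≈0.6112
φ2=120.0° → target in arm frame (-0.0163, 0.0284)
  e−x'=0.0763;  (l²−L²−(e−x')²−y'²−z²)/2L = -0.1018
  γ=atan2(-0.2866,0.0763)=-1.3106;  ψ=arccos(-0.3433)=1.9213;  θ2=γ+ψ≈0.6107
rotate P by −φ3: (0.0327, -0.0001, -0.2866)
  e−x'=0.0273;  (l²−L²−(e−x')²−y'²−z²)/2L = -0.0724
  θ3 = atan2(B,A) + arccos(C/0.2879) = 0.3492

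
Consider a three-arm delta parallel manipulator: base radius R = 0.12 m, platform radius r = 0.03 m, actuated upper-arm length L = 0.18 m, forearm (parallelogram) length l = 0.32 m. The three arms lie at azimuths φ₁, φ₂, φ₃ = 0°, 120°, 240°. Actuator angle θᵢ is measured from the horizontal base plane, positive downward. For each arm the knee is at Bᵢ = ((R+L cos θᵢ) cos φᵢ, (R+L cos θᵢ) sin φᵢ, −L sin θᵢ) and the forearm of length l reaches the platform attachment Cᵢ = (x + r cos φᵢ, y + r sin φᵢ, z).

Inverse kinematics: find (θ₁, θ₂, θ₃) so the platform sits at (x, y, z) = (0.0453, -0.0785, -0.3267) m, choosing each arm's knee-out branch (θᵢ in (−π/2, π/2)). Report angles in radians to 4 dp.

θ₁ = 0.5238, θ₂ = 1.0474, θ₃ = 0.5237

arm 1 (φ=0.0°): x'=0.0453, y'=-0.0785
  A=0.0447, B=-0.3267, C=(l²−L²−A²−y'²−z²)/(2L)=-0.1247
  γ=atan2(-0.3267,0.0447)=-1.4348;  ψ=arccos(-0.3782)=1.9586;  θ1=γ+ψ≈0.5238
arm 2 (φ=120.0°): x'=-0.0906, y'=0.0000
  A=0.1806, B=-0.3267, C=(l²−L²−A²−y'²−z²)/(2L)=-0.1927
  √(A²+B²)=0.3733;  θ2 = -1.0657+2.1131 ≈ 1.0474
φ3=240.0° → target in arm frame (0.0453, 0.0785)
  e−x'=0.0447;  (l²−L²−(e−x')²−y'²−z²)/2L = -0.1247
  θ3 = atan2(B,A) + arccos(C/0.3297) = 0.5237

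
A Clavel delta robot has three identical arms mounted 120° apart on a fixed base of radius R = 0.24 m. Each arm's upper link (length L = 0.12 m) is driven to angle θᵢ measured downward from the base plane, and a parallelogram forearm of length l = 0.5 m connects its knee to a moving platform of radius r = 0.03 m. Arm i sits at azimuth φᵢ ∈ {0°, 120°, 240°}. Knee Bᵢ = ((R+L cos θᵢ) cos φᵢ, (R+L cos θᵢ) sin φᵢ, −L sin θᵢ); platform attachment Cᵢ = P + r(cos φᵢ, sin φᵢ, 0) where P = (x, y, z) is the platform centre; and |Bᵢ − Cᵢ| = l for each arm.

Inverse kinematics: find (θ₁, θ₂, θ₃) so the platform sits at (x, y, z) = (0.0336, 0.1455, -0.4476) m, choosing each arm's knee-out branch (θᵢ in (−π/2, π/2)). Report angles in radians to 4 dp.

θ₁ = 0.5235, θ₂ = 0.0874, θ₃ = 1.3966

arm 1 (φ=0.0°): x'=0.0336, y'=0.1455
  e−x'=0.1764;  (l²−L²−(e−x')²−y'²−z²)/2L = -0.0710
  γ=atan2(-0.4476,0.1764)=-1.1954;  ψ=arccos(-0.1475)=1.7189;  θ1=γ+ψ≈0.5235
φ2=120.0° → target in arm frame (0.1092, -0.1018)
  A=0.1008, B=-0.4476, C=(l²−L²−A²−y'²−z²)/(2L)=0.0613
  √(A²+B²)=0.4588;  θ2 = -1.3493+1.4367 ≈ 0.0874
φ3=240.0° → target in arm frame (-0.1428, -0.0437)
  A cos θ + B sin θ = C:  0.3528·cos θ + -0.4476·sin θ = -0.3797
  γ=atan2(-0.4476,0.3528)=-0.9033;  ψ=arccos(-0.6662)=2.2999;  θ3=γ+ψ≈1.3966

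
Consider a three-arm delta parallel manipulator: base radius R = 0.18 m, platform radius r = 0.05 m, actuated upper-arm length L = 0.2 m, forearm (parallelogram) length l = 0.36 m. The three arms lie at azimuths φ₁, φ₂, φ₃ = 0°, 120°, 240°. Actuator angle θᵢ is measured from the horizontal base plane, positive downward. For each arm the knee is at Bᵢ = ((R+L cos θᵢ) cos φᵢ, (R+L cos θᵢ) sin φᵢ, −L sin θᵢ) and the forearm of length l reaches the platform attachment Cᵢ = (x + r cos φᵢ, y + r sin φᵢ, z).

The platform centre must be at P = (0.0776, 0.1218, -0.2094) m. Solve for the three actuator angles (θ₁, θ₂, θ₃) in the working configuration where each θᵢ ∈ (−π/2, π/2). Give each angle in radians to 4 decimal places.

φ1=0.0° → target in arm frame (0.0776, 0.1218)
  e−x'=0.0524;  (l²−L²−(e−x')²−y'²−z²)/2L = 0.0704
  √(A²+B²)=0.2159;  θ1 = -1.3256+1.2384 ≈ -0.0871
rotate P by −φ2: (0.0667, -0.1281, -0.2094)
  A cos θ + B sin θ = C:  0.0633·cos θ + -0.2094·sin θ = 0.0633
  θ2 = atan2(B,A) + arccos(C/0.2188) = -0.0001
rotate P by −φ3: (-0.1443, 0.0063, -0.2094)
  A=0.2743, B=-0.2094, C=(l²−L²−A²−y'²−z²)/(2L)=-0.0738
  √(A²+B²)=0.3451;  θ3 = -0.6521+1.7863 ≈ 1.1343

θ₁ = -0.0871, θ₂ = -0.0001, θ₃ = 1.1343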